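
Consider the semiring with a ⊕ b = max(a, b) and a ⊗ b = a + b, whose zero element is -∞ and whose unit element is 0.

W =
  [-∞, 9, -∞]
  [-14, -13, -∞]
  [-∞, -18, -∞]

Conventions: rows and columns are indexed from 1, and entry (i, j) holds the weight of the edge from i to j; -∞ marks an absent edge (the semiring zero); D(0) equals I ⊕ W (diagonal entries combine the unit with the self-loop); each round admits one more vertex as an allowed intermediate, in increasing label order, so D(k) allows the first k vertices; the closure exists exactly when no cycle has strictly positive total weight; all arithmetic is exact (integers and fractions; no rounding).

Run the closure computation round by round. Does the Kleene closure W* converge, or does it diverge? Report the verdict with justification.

D(0):
  [0, 9, -∞]
  [-14, 0, -∞]
  [-∞, -18, 0]
D(1):
  [0, 9, -∞]
  [-14, 0, -∞]
  [-∞, -18, 0]
D(2):
  [0, 9, -∞]
  [-14, 0, -∞]
  [-32, -18, 0]
D(3):
  [0, 9, -∞]
  [-14, 0, -∞]
  [-32, -18, 0]
Key observation: every diagonal entry stays at the unit through all rounds, so no improving cycle exists.
Answer: CONVERGES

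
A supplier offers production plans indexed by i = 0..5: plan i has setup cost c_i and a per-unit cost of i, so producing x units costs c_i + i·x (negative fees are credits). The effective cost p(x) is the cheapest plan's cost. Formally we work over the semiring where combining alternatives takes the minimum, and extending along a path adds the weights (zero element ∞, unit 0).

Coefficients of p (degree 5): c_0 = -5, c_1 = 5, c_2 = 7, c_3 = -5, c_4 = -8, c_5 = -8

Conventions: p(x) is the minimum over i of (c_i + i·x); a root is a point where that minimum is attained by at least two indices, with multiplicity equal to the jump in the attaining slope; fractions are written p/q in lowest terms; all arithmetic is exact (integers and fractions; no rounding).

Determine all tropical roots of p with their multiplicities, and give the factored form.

hull edge (i=0, c=-5) to (i=4, c=-8): slope -3/4, span 4
hull edge (i=4, c=-8) to (i=5, c=-8): slope 0, span 1
Factored form: p(x) = -8 ⊗ (x ⊕ 0) ⊗ (x ⊕ 3/4) ⊗ (x ⊕ 3/4) ⊗ (x ⊕ 3/4) ⊗ (x ⊕ 3/4)
Answer: roots = 0 (mult 1), 3/4 (mult 4)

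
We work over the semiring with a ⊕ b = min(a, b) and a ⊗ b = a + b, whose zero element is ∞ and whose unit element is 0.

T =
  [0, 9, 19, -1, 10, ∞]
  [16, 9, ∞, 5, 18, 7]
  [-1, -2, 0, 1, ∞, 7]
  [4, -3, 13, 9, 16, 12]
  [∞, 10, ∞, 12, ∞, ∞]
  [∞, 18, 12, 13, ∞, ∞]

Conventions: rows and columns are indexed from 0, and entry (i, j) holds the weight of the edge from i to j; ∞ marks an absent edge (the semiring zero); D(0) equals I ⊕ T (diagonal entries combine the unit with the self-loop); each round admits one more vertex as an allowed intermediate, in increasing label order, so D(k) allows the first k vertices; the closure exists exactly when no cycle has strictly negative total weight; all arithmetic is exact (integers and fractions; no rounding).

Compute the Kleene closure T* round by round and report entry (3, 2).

D(0):
  [0, 9, 19, -1, 10, ∞]
  [16, 0, ∞, 5, 18, 7]
  [-1, -2, 0, 1, ∞, 7]
  [4, -3, 13, 0, 16, 12]
  [∞, 10, ∞, 12, 0, ∞]
  [∞, 18, 12, 13, ∞, 0]
D(1):
  [0, 9, 19, -1, 10, ∞]
  [16, 0, 35, 5, 18, 7]
  [-1, -2, 0, -2, 9, 7]
  [4, -3, 13, 0, 14, 12]
  [∞, 10, ∞, 12, 0, ∞]
  [∞, 18, 12, 13, ∞, 0]
D(2):
  [0, 9, 19, -1, 10, 16]
  [16, 0, 35, 5, 18, 7]
  [-1, -2, 0, -2, 9, 5]
  [4, -3, 13, 0, 14, 4]
  [26, 10, 45, 12, 0, 17]
  [34, 18, 12, 13, 36, 0]
D(3):
  [0, 9, 19, -1, 10, 16]
  [16, 0, 35, 5, 18, 7]
  [-1, -2, 0, -2, 9, 5]
  [4, -3, 13, 0, 14, 4]
  [26, 10, 45, 12, 0, 17]
  [11, 10, 12, 10, 21, 0]
D(4):
  [0, -4, 12, -1, 10, 3]
  [9, 0, 18, 5, 18, 7]
  [-1, -5, 0, -2, 9, 2]
  [4, -3, 13, 0, 14, 4]
  [16, 9, 25, 12, 0, 16]
  [11, 7, 12, 10, 21, 0]
D(5):
  [0, -4, 12, -1, 10, 3]
  [9, 0, 18, 5, 18, 7]
  [-1, -5, 0, -2, 9, 2]
  [4, -3, 13, 0, 14, 4]
  [16, 9, 25, 12, 0, 16]
  [11, 7, 12, 10, 21, 0]
D(6):
  [0, -4, 12, -1, 10, 3]
  [9, 0, 18, 5, 18, 7]
  [-1, -5, 0, -2, 9, 2]
  [4, -3, 13, 0, 14, 4]
  [16, 9, 25, 12, 0, 16]
  [11, 7, 12, 10, 21, 0]
Answer: T*[3][2] = 13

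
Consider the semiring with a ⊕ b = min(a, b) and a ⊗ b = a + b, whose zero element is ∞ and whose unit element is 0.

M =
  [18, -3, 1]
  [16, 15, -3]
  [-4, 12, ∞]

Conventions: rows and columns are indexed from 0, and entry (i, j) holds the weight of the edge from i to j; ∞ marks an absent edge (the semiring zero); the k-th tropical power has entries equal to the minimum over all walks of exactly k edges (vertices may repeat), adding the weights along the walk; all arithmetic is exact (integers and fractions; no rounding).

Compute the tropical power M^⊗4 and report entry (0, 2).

M^⊗2:
  [-3, 12, -6]
  [-7, 9, 12]
  [14, -7, -3]
M^⊗3:
  [-10, -6, -2]
  [8, -10, -6]
  [-7, 8, -10]
M^⊗4:
  [-6, -13, -9]
  [-10, 5, -13]
  [-14, -10, -6]
Key observation: the optimum is the walk 0->1->2->0->2, with weight (-3) + (-3) + (-4) + 1 = -9.
Optimal value attained by: walk 0->1->2->0->2.
Answer: (M^⊗4)[0][2] = -9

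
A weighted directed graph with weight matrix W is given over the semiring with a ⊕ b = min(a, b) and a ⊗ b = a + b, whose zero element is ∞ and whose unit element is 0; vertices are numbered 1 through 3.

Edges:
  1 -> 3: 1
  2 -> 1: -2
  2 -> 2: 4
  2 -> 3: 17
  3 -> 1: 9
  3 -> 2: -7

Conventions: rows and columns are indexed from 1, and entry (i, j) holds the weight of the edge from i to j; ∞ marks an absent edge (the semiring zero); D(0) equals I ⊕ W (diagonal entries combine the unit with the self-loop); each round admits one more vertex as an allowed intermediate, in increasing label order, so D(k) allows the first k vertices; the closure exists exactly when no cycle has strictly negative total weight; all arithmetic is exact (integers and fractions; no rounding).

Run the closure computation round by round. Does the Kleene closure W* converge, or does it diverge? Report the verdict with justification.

D(0):
  [0, ∞, 1]
  [-2, 0, 17]
  [9, -7, 0]
D(1):
  [0, ∞, 1]
  [-2, 0, -1]
  [9, -7, 0]
Detection: at round 2, diagonal entry (3, 3) turns strictly negative.
Key observation: the cycle 3->2->1->3 has total weight (-7) + (-2) + 1, which is strictly negative.
Answer: DIVERGES — negative cycle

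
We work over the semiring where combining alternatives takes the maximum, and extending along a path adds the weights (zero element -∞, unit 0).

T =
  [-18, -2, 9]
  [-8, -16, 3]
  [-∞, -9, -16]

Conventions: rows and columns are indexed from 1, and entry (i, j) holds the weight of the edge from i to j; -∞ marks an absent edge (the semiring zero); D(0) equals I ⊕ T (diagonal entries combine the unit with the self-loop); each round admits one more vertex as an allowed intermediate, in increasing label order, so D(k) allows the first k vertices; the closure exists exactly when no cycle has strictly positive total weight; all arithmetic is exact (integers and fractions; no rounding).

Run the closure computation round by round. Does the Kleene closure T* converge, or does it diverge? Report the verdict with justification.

D(0):
  [0, -2, 9]
  [-8, 0, 3]
  [-∞, -9, 0]
D(1):
  [0, -2, 9]
  [-8, 0, 3]
  [-∞, -9, 0]
D(2):
  [0, -2, 9]
  [-8, 0, 3]
  [-17, -9, 0]
D(3):
  [0, 0, 9]
  [-8, 0, 3]
  [-17, -9, 0]
Key observation: every diagonal entry stays at the unit through all rounds, so no improving cycle exists.
Answer: CONVERGES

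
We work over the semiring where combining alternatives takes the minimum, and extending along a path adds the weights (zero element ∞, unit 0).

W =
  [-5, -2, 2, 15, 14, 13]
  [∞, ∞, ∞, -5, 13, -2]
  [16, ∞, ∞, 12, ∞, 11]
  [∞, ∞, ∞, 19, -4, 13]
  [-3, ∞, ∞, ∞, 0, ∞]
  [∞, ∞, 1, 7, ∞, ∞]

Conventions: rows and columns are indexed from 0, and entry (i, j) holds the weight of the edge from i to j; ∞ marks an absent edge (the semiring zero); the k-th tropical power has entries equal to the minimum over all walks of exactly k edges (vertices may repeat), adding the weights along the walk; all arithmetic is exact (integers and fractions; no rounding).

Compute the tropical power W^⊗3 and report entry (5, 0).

W^⊗2:
  [-10, -7, -3, -7, 9, -4]
  [10, ∞, -1, 5, -9, 8]
  [11, 14, 12, 18, 8, 25]
  [-7, ∞, 14, 20, -4, 32]
  [-8, -5, -1, 12, 0, 10]
  [17, ∞, ∞, 13, 3, 12]
W^⊗3:
  [-15, -12, -8, -12, -11, -9]
  [-12, 8, 9, 11, -9, 10]
  [5, 9, 13, 9, 8, 12]
  [-12, -9, -5, 8, -4, 6]
  [-13, -10, -6, -10, 0, -7]
  [0, 15, 13, 19, 3, 26]
Key observation: the optimum is the walk 5->3->4->0, with weight 7 + (-4) + (-3) = 0.
Optimal value attained by: walk 5->3->4->0.
Answer: (W^⊗3)[5][0] = 0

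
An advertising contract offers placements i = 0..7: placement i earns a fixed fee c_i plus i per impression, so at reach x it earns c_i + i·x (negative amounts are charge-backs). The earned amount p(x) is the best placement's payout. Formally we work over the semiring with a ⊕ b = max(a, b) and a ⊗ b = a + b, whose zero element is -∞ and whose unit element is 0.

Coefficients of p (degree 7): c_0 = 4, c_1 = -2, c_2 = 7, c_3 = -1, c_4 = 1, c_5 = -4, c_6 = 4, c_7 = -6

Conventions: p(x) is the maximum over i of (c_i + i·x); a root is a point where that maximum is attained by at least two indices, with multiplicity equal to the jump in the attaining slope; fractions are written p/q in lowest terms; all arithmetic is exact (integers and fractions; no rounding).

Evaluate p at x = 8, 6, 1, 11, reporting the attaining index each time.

p(8) = max(4+0·8=4, -2+1·8=6, 7+2·8=23, -1+3·8=23, 1+4·8=33, -4+5·8=36, 4+6·8=52, -6+7·8=50) = 52 (attained by i=6)
p(6) = max(4+0·6=4, -2+1·6=4, 7+2·6=19, -1+3·6=17, 1+4·6=25, -4+5·6=26, 4+6·6=40, -6+7·6=36) = 40 (attained by i=6)
p(1) = max(4+0·1=4, -2+1·1=-1, 7+2·1=9, -1+3·1=2, 1+4·1=5, -4+5·1=1, 4+6·1=10, -6+7·1=1) = 10 (attained by i=6)
p(11) = max(4+0·11=4, -2+1·11=9, 7+2·11=29, -1+3·11=32, 1+4·11=45, -4+5·11=51, 4+6·11=70, -6+7·11=71) = 71 (attained by i=7)
Answer: p(8) = 52; p(6) = 40; p(1) = 10; p(11) = 71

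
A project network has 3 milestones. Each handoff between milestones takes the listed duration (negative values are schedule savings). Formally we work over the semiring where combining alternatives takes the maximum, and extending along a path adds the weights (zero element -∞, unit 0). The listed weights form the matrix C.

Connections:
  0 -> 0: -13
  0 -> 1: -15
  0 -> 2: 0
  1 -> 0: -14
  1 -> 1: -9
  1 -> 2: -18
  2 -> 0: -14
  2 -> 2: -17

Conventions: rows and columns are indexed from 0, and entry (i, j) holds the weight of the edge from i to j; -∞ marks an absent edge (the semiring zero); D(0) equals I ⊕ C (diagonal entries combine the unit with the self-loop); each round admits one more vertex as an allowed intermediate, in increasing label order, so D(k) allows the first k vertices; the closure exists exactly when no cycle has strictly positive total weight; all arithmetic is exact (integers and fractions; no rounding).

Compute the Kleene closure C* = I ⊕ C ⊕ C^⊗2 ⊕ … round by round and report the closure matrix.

D(0):
  [0, -15, 0]
  [-14, 0, -18]
  [-14, -∞, 0]
D(1):
  [0, -15, 0]
  [-14, 0, -14]
  [-14, -29, 0]
D(2):
  [0, -15, 0]
  [-14, 0, -14]
  [-14, -29, 0]
D(3):
  [0, -15, 0]
  [-14, 0, -14]
  [-14, -29, 0]
Answer: C* = [[0, -15, 0], [-14, 0, -14], [-14, -29, 0]]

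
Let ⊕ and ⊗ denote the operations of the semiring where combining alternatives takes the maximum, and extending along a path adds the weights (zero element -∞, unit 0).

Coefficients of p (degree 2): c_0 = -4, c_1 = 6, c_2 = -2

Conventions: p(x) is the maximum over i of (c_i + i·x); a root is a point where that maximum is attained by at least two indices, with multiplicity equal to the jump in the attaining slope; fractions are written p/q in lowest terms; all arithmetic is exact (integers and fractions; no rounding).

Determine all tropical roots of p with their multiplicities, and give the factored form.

hull edge (i=0, c=-4) to (i=1, c=6): slope 10, span 1
hull edge (i=1, c=6) to (i=2, c=-2): slope -8, span 1
Factored form: p(x) = -2 ⊗ (x ⊕ (-10)) ⊗ (x ⊕ 8)
Answer: roots = -10 (mult 1), 8 (mult 1)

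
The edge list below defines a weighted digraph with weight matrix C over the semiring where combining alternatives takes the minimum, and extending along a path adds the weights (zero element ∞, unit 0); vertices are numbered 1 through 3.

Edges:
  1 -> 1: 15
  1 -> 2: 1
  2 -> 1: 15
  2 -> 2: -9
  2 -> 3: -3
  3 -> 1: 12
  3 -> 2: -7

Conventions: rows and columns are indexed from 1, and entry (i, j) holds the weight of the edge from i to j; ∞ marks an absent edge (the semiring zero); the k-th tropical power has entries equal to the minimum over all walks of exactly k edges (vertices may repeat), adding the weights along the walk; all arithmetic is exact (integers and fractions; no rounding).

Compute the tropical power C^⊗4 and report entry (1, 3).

C^⊗2:
  [16, -8, -2]
  [6, -18, -12]
  [8, -16, -10]
C^⊗3:
  [7, -17, -11]
  [-3, -27, -21]
  [-1, -25, -19]
C^⊗4:
  [-2, -26, -20]
  [-12, -36, -30]
  [-10, -34, -28]
Key observation: the optimum is the walk 1->2->2->2->3, with weight 1 + (-9) + (-9) + (-3) = -20.
Optimal value attained by: walk 1->2->2->2->3.
Answer: (C^⊗4)[1][3] = -20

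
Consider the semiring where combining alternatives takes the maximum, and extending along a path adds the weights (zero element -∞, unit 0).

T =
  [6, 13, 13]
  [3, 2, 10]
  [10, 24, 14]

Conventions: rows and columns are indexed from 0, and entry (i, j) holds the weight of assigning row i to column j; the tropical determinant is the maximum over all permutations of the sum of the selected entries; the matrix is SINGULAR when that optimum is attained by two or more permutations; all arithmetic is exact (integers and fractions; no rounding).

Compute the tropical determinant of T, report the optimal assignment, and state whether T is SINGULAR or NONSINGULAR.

σ = (0, 1, 2): 6 + 2 + 14 = 22
σ = (0, 2, 1): 6 + 10 + 24 = 40
σ = (1, 0, 2): 13 + 3 + 14 = 30
σ = (1, 2, 0): 13 + 10 + 10 = 33
σ = (2, 0, 1): 13 + 3 + 24 = 40
σ = (2, 1, 0): 13 + 2 + 10 = 25
Optimal value attained by: σ = (0, 2, 1).
Answer: det⊕(T) = 40; verdict: SINGULAR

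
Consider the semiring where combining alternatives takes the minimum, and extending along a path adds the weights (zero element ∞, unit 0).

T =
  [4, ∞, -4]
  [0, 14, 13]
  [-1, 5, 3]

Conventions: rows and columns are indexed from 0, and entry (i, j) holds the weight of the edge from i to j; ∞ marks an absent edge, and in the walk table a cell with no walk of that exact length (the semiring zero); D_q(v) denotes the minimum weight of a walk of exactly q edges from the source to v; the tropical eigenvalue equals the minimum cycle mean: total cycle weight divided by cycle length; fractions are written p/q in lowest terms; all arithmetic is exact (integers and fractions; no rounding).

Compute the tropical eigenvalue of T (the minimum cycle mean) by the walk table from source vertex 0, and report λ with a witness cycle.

q=0: [0, ∞, ∞]
q=1: [4, ∞, -4]
q=2: [-5, 1, -1]
q=3: [-2, 4, -9]
Optimal cycle mean attained by: cycle 0->2->0, total (-4) + (-1), length 2.
Answer: λ = -5/2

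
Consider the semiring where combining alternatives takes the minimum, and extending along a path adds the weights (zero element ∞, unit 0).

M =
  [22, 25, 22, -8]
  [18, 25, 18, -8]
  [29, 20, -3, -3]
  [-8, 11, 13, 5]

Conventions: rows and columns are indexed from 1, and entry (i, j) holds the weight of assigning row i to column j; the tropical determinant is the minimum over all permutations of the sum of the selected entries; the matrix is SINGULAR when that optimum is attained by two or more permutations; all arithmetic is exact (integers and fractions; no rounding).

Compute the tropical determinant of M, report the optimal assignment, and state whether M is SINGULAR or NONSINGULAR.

σ = (1, 2, 3, 4): 22 + 25 + (-3) + 5 = 49
σ = (1, 2, 4, 3): 22 + 25 + (-3) + 13 = 57
σ = (1, 3, 2, 4): 22 + 18 + 20 + 5 = 65
σ = (1, 3, 4, 2): 22 + 18 + (-3) + 11 = 48
σ = (1, 4, 2, 3): 22 + (-8) + 20 + 13 = 47
σ = (1, 4, 3, 2): 22 + (-8) + (-3) + 11 = 22
σ = (2, 1, 3, 4): 25 + 18 + (-3) + 5 = 45
σ = (2, 1, 4, 3): 25 + 18 + (-3) + 13 = 53
σ = (2, 3, 1, 4): 25 + 18 + 29 + 5 = 77
σ = (2, 3, 4, 1): 25 + 18 + (-3) + (-8) = 32
σ = (2, 4, 1, 3): 25 + (-8) + 29 + 13 = 59
σ = (2, 4, 3, 1): 25 + (-8) + (-3) + (-8) = 6
σ = (3, 1, 2, 4): 22 + 18 + 20 + 5 = 65
σ = (3, 1, 4, 2): 22 + 18 + (-3) + 11 = 48
σ = (3, 2, 1, 4): 22 + 25 + 29 + 5 = 81
σ = (3, 2, 4, 1): 22 + 25 + (-3) + (-8) = 36
σ = (3, 4, 1, 2): 22 + (-8) + 29 + 11 = 54
σ = (3, 4, 2, 1): 22 + (-8) + 20 + (-8) = 26
σ = (4, 1, 2, 3): (-8) + 18 + 20 + 13 = 43
σ = (4, 1, 3, 2): (-8) + 18 + (-3) + 11 = 18
σ = (4, 2, 1, 3): (-8) + 25 + 29 + 13 = 59
σ = (4, 2, 3, 1): (-8) + 25 + (-3) + (-8) = 6
σ = (4, 3, 1, 2): (-8) + 18 + 29 + 11 = 50
σ = (4, 3, 2, 1): (-8) + 18 + 20 + (-8) = 22
Optimal value attained by: σ = (2, 4, 3, 1).
Answer: det⊕(M) = 6; verdict: SINGULAR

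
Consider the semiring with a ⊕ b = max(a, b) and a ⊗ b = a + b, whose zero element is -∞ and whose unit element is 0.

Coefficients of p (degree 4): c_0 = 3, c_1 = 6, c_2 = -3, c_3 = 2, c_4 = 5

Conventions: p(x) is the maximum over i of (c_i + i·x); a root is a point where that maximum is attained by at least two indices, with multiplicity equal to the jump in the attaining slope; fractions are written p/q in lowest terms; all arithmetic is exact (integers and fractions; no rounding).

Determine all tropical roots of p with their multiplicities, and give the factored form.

hull edge (i=0, c=3) to (i=1, c=6): slope 3, span 1
hull edge (i=1, c=6) to (i=4, c=5): slope -1/3, span 3
Factored form: p(x) = 5 ⊗ (x ⊕ (-3)) ⊗ (x ⊕ 1/3) ⊗ (x ⊕ 1/3) ⊗ (x ⊕ 1/3)
Answer: roots = -3 (mult 1), 1/3 (mult 3)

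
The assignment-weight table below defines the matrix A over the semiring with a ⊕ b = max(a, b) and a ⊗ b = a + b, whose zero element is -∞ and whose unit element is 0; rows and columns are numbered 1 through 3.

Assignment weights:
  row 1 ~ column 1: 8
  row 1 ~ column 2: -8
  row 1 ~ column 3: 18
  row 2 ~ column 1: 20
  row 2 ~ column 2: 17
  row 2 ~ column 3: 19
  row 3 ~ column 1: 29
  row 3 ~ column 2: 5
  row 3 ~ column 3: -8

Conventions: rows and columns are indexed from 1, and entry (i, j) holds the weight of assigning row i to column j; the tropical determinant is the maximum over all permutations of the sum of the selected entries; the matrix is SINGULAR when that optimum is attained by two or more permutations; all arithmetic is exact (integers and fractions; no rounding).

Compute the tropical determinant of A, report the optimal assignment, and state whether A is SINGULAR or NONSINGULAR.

σ = (1, 2, 3): 8 + 17 + (-8) = 17
σ = (1, 3, 2): 8 + 19 + 5 = 32
σ = (2, 1, 3): (-8) + 20 + (-8) = 4
σ = (2, 3, 1): (-8) + 19 + 29 = 40
σ = (3, 1, 2): 18 + 20 + 5 = 43
σ = (3, 2, 1): 18 + 17 + 29 = 64
Optimal value attained by: σ = (3, 2, 1).
Answer: det⊕(A) = 64; verdict: NONSINGULAR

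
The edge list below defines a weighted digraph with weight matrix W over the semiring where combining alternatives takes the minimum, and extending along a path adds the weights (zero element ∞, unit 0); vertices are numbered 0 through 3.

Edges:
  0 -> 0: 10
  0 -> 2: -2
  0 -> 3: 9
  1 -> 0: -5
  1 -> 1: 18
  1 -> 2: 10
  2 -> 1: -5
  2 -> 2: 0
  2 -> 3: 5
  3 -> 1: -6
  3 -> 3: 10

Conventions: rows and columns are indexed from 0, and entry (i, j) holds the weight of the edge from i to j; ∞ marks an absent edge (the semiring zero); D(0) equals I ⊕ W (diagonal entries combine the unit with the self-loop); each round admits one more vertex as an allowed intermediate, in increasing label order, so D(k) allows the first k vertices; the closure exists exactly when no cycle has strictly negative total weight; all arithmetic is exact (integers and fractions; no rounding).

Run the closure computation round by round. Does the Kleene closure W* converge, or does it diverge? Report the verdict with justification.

D(0):
  [0, ∞, -2, 9]
  [-5, 0, 10, ∞]
  [∞, -5, 0, 5]
  [∞, -6, ∞, 0]
D(1):
  [0, ∞, -2, 9]
  [-5, 0, -7, 4]
  [∞, -5, 0, 5]
  [∞, -6, ∞, 0]
Detection: at round 2, diagonal entry (2, 2) turns strictly negative.
Key observation: the cycle 2->1->0->2 has total weight (-5) + (-5) + (-2), which is strictly negative.
Answer: DIVERGES — negative cycle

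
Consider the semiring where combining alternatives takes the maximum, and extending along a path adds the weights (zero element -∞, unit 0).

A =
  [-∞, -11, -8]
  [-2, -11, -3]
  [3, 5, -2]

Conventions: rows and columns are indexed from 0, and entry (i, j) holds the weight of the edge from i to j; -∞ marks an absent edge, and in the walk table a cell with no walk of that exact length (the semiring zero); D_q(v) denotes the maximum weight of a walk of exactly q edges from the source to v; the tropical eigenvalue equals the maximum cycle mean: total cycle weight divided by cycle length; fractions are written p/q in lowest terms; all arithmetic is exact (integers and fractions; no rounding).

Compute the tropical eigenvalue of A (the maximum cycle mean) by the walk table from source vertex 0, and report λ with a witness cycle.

q=0: [0, -∞, -∞]
q=1: [-∞, -11, -8]
q=2: [-5, -3, -10]
q=3: [-5, -5, -6]
Optimal cycle mean attained by: cycle 1->2->1, total (-3) + 5, length 2.
Answer: λ = 1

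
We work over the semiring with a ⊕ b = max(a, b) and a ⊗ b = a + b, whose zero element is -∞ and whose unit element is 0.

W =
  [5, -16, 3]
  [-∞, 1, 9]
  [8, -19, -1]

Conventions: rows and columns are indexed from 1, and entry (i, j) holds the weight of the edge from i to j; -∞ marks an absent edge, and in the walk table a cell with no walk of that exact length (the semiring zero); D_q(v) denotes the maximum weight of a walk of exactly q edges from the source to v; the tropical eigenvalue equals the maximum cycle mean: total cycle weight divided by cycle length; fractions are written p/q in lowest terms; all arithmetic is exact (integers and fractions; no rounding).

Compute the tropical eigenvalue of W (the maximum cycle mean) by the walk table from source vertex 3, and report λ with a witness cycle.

q=0: [-∞, -∞, 0]
q=1: [8, -19, -1]
q=2: [13, -8, 11]
q=3: [19, -3, 16]
Optimal cycle mean attained by: cycle 1->3->1, total 3 + 8, length 2.
Answer: λ = 11/2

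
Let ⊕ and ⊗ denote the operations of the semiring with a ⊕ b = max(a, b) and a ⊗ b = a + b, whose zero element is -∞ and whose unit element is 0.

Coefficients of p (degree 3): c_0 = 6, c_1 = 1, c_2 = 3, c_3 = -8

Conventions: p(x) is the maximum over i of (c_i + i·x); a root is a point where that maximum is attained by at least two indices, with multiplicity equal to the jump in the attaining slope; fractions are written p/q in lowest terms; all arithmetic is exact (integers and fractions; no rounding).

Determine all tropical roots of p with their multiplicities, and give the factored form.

hull edge (i=0, c=6) to (i=2, c=3): slope -3/2, span 2
hull edge (i=2, c=3) to (i=3, c=-8): slope -11, span 1
Factored form: p(x) = -8 ⊗ (x ⊕ 3/2) ⊗ (x ⊕ 3/2) ⊗ (x ⊕ 11)
Answer: roots = 3/2 (mult 2), 11 (mult 1)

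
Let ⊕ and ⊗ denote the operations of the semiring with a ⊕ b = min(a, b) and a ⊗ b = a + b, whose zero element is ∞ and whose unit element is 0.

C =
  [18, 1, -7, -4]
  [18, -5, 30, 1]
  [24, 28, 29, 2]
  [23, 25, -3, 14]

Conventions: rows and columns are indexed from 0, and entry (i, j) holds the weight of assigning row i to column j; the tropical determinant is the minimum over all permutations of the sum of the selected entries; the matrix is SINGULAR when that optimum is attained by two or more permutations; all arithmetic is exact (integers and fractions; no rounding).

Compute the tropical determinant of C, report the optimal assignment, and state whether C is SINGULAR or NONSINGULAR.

σ = (0, 1, 2, 3): 18 + (-5) + 29 + 14 = 56
σ = (0, 1, 3, 2): 18 + (-5) + 2 + (-3) = 12
σ = (0, 2, 1, 3): 18 + 30 + 28 + 14 = 90
σ = (0, 2, 3, 1): 18 + 30 + 2 + 25 = 75
σ = (0, 3, 1, 2): 18 + 1 + 28 + (-3) = 44
σ = (0, 3, 2, 1): 18 + 1 + 29 + 25 = 73
σ = (1, 0, 2, 3): 1 + 18 + 29 + 14 = 62
σ = (1, 0, 3, 2): 1 + 18 + 2 + (-3) = 18
σ = (1, 2, 0, 3): 1 + 30 + 24 + 14 = 69
σ = (1, 2, 3, 0): 1 + 30 + 2 + 23 = 56
σ = (1, 3, 0, 2): 1 + 1 + 24 + (-3) = 23
σ = (1, 3, 2, 0): 1 + 1 + 29 + 23 = 54
σ = (2, 0, 1, 3): (-7) + 18 + 28 + 14 = 53
σ = (2, 0, 3, 1): (-7) + 18 + 2 + 25 = 38
σ = (2, 1, 0, 3): (-7) + (-5) + 24 + 14 = 26
σ = (2, 1, 3, 0): (-7) + (-5) + 2 + 23 = 13
σ = (2, 3, 0, 1): (-7) + 1 + 24 + 25 = 43
σ = (2, 3, 1, 0): (-7) + 1 + 28 + 23 = 45
σ = (3, 0, 1, 2): (-4) + 18 + 28 + (-3) = 39
σ = (3, 0, 2, 1): (-4) + 18 + 29 + 25 = 68
σ = (3, 1, 0, 2): (-4) + (-5) + 24 + (-3) = 12
σ = (3, 1, 2, 0): (-4) + (-5) + 29 + 23 = 43
σ = (3, 2, 0, 1): (-4) + 30 + 24 + 25 = 75
σ = (3, 2, 1, 0): (-4) + 30 + 28 + 23 = 77
Optimal value attained by: σ = (0, 1, 3, 2).
Answer: det⊕(C) = 12; verdict: SINGULAR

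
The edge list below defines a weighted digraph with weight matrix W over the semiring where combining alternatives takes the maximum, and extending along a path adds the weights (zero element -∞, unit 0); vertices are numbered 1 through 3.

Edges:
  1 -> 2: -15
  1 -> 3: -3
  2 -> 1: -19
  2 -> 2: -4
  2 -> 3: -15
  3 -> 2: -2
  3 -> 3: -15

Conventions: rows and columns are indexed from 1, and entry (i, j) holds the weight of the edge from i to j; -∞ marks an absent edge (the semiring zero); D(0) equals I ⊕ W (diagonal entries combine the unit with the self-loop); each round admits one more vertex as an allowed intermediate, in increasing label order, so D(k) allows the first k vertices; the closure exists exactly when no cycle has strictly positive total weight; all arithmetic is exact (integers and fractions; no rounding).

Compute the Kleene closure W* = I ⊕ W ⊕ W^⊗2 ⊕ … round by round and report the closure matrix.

D(0):
  [0, -15, -3]
  [-19, 0, -15]
  [-∞, -2, 0]
D(1):
  [0, -15, -3]
  [-19, 0, -15]
  [-∞, -2, 0]
D(2):
  [0, -15, -3]
  [-19, 0, -15]
  [-21, -2, 0]
D(3):
  [0, -5, -3]
  [-19, 0, -15]
  [-21, -2, 0]
Answer: W* = [[0, -5, -3], [-19, 0, -15], [-21, -2, 0]]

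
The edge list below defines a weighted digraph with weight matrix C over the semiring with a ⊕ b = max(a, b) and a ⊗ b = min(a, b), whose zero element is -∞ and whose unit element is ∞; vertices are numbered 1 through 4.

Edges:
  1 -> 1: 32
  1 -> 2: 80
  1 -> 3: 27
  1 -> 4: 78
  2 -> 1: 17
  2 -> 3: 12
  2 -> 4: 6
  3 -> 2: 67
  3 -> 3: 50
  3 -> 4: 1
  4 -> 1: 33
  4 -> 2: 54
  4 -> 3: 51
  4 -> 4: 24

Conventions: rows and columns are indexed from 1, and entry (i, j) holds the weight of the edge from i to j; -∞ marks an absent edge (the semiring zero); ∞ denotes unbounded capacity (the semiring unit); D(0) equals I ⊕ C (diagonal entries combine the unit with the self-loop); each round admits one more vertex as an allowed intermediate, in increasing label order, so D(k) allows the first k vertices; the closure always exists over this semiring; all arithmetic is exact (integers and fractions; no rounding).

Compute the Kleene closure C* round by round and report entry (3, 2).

D(0):
  [∞, 80, 27, 78]
  [17, ∞, 12, 6]
  [-∞, 67, ∞, 1]
  [33, 54, 51, ∞]
D(1):
  [∞, 80, 27, 78]
  [17, ∞, 17, 17]
  [-∞, 67, ∞, 1]
  [33, 54, 51, ∞]
D(2):
  [∞, 80, 27, 78]
  [17, ∞, 17, 17]
  [17, 67, ∞, 17]
  [33, 54, 51, ∞]
D(3):
  [∞, 80, 27, 78]
  [17, ∞, 17, 17]
  [17, 67, ∞, 17]
  [33, 54, 51, ∞]
D(4):
  [∞, 80, 51, 78]
  [17, ∞, 17, 17]
  [17, 67, ∞, 17]
  [33, 54, 51, ∞]
Answer: C*[3][2] = 67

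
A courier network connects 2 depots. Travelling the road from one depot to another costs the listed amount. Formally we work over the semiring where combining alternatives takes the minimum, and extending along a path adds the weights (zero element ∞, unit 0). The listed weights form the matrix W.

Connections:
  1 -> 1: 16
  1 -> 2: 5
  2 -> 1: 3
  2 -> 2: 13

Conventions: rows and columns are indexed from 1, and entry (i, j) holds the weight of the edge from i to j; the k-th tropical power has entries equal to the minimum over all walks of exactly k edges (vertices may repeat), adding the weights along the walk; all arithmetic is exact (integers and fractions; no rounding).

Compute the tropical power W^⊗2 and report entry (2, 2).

W^⊗2:
  [8, 18]
  [16, 8]
Key observation: the optimum is the walk 2->1->2, with weight 3 + 5 = 8.
Optimal value attained by: walk 2->1->2.
Answer: (W^⊗2)[2][2] = 8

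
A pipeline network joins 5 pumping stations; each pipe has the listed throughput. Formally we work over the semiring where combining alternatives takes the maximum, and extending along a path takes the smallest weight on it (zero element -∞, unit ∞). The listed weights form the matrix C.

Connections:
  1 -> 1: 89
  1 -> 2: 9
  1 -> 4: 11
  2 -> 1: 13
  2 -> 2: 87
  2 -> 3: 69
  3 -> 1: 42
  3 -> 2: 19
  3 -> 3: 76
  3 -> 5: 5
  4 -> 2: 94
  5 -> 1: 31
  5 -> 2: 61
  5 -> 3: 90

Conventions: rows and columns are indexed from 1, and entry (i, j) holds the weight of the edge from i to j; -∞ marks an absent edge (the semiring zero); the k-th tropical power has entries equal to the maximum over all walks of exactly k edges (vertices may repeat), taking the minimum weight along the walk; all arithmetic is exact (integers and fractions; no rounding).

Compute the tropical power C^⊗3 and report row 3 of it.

C^⊗2:
  [89, 11, 9, 11, -∞]
  [42, 87, 69, 11, 5]
  [42, 19, 76, 11, 5]
  [13, 87, 69, -∞, -∞]
  [42, 61, 76, 11, 5]
C^⊗3:
  [89, 11, 11, 11, 5]
  [42, 87, 69, 11, 5]
  [42, 19, 76, 11, 5]
  [42, 87, 69, 11, 5]
  [42, 61, 76, 11, 5]
Answer: row 3 of C^⊗3 = [42, 19, 76, 11, 5]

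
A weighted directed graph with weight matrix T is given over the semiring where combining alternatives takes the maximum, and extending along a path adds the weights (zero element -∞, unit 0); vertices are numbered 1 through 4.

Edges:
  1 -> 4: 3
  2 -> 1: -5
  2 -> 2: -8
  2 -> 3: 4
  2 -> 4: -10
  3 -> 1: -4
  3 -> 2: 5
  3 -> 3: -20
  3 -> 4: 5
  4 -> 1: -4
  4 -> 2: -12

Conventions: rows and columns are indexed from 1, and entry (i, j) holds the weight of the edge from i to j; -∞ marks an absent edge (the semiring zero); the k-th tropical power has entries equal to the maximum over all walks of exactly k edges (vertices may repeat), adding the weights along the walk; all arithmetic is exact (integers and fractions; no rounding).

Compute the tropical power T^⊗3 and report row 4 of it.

T^⊗2:
  [-1, -9, -∞, -∞]
  [0, 9, -4, 9]
  [1, -3, 9, -1]
  [-17, -20, -8, -1]
T^⊗3:
  [-14, -17, -5, 2]
  [5, 1, 13, 3]
  [5, 14, 1, 14]
  [-5, -3, -16, -3]
Answer: row 4 of T^⊗3 = [-5, -3, -16, -3]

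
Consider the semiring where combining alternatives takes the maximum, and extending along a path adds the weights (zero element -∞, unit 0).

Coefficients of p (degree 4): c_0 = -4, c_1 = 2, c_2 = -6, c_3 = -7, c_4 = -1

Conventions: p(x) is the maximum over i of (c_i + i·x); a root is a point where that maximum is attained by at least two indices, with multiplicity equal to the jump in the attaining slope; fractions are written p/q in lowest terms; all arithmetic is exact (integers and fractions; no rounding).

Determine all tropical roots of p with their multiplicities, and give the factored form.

hull edge (i=0, c=-4) to (i=1, c=2): slope 6, span 1
hull edge (i=1, c=2) to (i=4, c=-1): slope -1, span 3
Factored form: p(x) = -1 ⊗ (x ⊕ (-6)) ⊗ (x ⊕ 1) ⊗ (x ⊕ 1) ⊗ (x ⊕ 1)
Answer: roots = -6 (mult 1), 1 (mult 3)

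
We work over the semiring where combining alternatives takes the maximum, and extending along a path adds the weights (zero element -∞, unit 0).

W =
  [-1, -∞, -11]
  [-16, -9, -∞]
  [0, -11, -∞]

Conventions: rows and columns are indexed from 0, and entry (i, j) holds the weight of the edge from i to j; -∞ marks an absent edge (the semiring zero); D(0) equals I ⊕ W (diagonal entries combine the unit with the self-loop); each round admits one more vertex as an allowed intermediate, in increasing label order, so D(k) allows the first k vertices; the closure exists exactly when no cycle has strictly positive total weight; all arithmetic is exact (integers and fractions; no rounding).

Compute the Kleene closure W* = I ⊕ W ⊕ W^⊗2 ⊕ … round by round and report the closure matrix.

D(0):
  [0, -∞, -11]
  [-16, 0, -∞]
  [0, -11, 0]
D(1):
  [0, -∞, -11]
  [-16, 0, -27]
  [0, -11, 0]
D(2):
  [0, -∞, -11]
  [-16, 0, -27]
  [0, -11, 0]
D(3):
  [0, -22, -11]
  [-16, 0, -27]
  [0, -11, 0]
Answer: W* = [[0, -22, -11], [-16, 0, -27], [0, -11, 0]]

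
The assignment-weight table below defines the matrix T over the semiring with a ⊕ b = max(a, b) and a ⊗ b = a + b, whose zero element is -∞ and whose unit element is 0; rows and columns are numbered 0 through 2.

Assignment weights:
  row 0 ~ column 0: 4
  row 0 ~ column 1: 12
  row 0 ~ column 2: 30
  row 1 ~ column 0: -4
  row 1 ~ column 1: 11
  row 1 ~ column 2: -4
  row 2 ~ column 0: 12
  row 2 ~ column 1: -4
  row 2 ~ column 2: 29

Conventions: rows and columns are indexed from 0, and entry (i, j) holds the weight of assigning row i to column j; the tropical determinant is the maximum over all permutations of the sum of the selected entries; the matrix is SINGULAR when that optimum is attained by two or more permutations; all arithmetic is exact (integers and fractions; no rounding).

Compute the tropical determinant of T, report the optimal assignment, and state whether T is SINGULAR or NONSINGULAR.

σ = (0, 1, 2): 4 + 11 + 29 = 44
σ = (0, 2, 1): 4 + (-4) + (-4) = -4
σ = (1, 0, 2): 12 + (-4) + 29 = 37
σ = (1, 2, 0): 12 + (-4) + 12 = 20
σ = (2, 0, 1): 30 + (-4) + (-4) = 22
σ = (2, 1, 0): 30 + 11 + 12 = 53
Optimal value attained by: σ = (2, 1, 0).
Answer: det⊕(T) = 53; verdict: NONSINGULAR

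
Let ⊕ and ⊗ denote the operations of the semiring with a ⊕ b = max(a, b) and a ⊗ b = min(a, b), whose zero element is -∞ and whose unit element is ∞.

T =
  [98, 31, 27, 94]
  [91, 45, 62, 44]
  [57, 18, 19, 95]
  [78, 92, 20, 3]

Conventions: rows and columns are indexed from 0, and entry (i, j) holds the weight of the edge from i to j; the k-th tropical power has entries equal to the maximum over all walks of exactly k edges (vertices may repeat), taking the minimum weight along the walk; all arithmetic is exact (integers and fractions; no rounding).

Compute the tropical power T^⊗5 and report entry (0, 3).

T^⊗2:
  [98, 92, 31, 94]
  [91, 45, 45, 91]
  [78, 92, 27, 57]
  [91, 45, 62, 78]
T^⊗3:
  [98, 92, 62, 94]
  [91, 91, 45, 91]
  [91, 57, 62, 78]
  [91, 78, 45, 91]
T^⊗4:
  [98, 92, 62, 94]
  [91, 91, 62, 91]
  [91, 78, 57, 91]
  [91, 91, 62, 91]
T^⊗5:
  [98, 92, 62, 94]
  [91, 91, 62, 91]
  [91, 91, 62, 91]
  [91, 91, 62, 91]
Key observation: the optimum is the walk 0->0->0->0->0->3, with weight 98 min 98 min 98 min 98 min 94 = 94.
Optimal value attained by: walk 0->0->0->0->0->3.
Answer: (T^⊗5)[0][3] = 94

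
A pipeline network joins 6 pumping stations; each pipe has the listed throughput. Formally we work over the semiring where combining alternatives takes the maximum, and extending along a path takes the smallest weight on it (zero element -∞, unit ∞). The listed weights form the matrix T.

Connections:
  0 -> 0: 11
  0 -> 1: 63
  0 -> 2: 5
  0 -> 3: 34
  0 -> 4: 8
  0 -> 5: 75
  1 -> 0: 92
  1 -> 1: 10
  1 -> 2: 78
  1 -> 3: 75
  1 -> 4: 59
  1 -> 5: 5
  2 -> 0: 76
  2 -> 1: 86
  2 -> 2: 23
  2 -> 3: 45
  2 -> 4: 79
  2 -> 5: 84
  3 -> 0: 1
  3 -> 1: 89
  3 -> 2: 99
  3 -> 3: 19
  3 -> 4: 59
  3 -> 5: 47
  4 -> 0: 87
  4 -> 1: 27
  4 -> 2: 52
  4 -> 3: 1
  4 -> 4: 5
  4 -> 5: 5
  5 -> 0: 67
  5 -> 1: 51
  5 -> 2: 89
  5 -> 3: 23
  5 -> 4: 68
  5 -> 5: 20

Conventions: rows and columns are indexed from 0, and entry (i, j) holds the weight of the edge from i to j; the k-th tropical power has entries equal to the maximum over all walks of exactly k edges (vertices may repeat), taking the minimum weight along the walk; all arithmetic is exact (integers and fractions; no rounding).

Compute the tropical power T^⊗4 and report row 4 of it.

T^⊗2:
  [67, 51, 75, 63, 68, 34]
  [76, 78, 75, 45, 78, 78]
  [86, 63, 84, 75, 68, 75]
  [89, 86, 78, 75, 79, 84]
  [52, 63, 27, 45, 52, 75]
  [76, 86, 52, 51, 79, 84]
T^⊗3:
  [75, 75, 63, 51, 75, 75]
  [78, 75, 78, 75, 75, 75]
  [76, 84, 75, 63, 79, 84]
  [86, 78, 84, 75, 78, 78]
  [67, 52, 75, 63, 68, 52]
  [86, 63, 84, 75, 68, 75]
T^⊗4:
  [75, 63, 75, 75, 68, 75]
  [76, 78, 75, 75, 78, 78]
  [84, 75, 84, 75, 75, 75]
  [78, 84, 78, 75, 79, 84]
  [75, 75, 63, 52, 75, 75]
  [76, 84, 75, 63, 79, 84]
Answer: row 4 of T^⊗4 = [75, 75, 63, 52, 75, 75]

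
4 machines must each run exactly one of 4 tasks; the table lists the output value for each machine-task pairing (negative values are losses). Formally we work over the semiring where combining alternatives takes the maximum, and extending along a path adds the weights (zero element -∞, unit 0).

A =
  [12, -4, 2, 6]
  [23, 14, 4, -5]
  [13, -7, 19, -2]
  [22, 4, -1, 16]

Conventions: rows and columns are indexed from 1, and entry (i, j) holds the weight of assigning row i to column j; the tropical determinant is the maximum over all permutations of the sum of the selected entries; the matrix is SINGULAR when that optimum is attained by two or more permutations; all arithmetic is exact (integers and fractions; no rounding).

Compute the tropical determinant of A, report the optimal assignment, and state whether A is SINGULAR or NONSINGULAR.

σ = (1, 2, 3, 4): 12 + 14 + 19 + 16 = 61
σ = (1, 2, 4, 3): 12 + 14 + (-2) + (-1) = 23
σ = (1, 3, 2, 4): 12 + 4 + (-7) + 16 = 25
σ = (1, 3, 4, 2): 12 + 4 + (-2) + 4 = 18
σ = (1, 4, 2, 3): 12 + (-5) + (-7) + (-1) = -1
σ = (1, 4, 3, 2): 12 + (-5) + 19 + 4 = 30
σ = (2, 1, 3, 4): (-4) + 23 + 19 + 16 = 54
σ = (2, 1, 4, 3): (-4) + 23 + (-2) + (-1) = 16
σ = (2, 3, 1, 4): (-4) + 4 + 13 + 16 = 29
σ = (2, 3, 4, 1): (-4) + 4 + (-2) + 22 = 20
σ = (2, 4, 1, 3): (-4) + (-5) + 13 + (-1) = 3
σ = (2, 4, 3, 1): (-4) + (-5) + 19 + 22 = 32
σ = (3, 1, 2, 4): 2 + 23 + (-7) + 16 = 34
σ = (3, 1, 4, 2): 2 + 23 + (-2) + 4 = 27
σ = (3, 2, 1, 4): 2 + 14 + 13 + 16 = 45
σ = (3, 2, 4, 1): 2 + 14 + (-2) + 22 = 36
σ = (3, 4, 1, 2): 2 + (-5) + 13 + 4 = 14
σ = (3, 4, 2, 1): 2 + (-5) + (-7) + 22 = 12
σ = (4, 1, 2, 3): 6 + 23 + (-7) + (-1) = 21
σ = (4, 1, 3, 2): 6 + 23 + 19 + 4 = 52
σ = (4, 2, 1, 3): 6 + 14 + 13 + (-1) = 32
σ = (4, 2, 3, 1): 6 + 14 + 19 + 22 = 61
σ = (4, 3, 1, 2): 6 + 4 + 13 + 4 = 27
σ = (4, 3, 2, 1): 6 + 4 + (-7) + 22 = 25
Optimal value attained by: σ = (1, 2, 3, 4).
Answer: det⊕(A) = 61; verdict: SINGULAR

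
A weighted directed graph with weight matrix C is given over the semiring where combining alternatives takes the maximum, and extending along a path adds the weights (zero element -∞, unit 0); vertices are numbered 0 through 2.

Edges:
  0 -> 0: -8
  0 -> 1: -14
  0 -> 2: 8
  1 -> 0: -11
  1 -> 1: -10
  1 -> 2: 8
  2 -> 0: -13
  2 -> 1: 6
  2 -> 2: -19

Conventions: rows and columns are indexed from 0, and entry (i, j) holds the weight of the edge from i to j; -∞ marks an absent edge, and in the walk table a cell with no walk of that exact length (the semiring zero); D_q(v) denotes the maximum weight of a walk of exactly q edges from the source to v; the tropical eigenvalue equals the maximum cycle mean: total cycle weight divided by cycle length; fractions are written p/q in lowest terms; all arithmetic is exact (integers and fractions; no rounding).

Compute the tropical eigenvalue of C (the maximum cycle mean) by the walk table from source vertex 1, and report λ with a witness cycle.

q=0: [-∞, 0, -∞]
q=1: [-11, -10, 8]
q=2: [-5, 14, -2]
q=3: [3, 4, 22]
Optimal cycle mean attained by: cycle 1->2->1, total 8 + 6, length 2.
Answer: λ = 7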